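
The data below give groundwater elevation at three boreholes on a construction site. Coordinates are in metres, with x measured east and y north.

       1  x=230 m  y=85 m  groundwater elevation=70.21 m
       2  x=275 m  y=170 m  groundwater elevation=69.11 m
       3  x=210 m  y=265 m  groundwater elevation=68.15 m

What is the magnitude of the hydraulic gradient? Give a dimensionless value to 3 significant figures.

Taking 1 as reference: 2−1 = (45, 85, -1.10); 3−1 = (-20, 180, -2.06).
Determinant of the coordinate differences = 45·180 − (-20)·85 = 9800.
∂h/∂x = [(-1.10)·180 − (-2.06)·85] / 9800 = -0.002337
∂h/∂y = [45·(-2.06) − (-20)·(-1.10)] / 9800 = -0.01170
|∇h| = √(-0.002337² + -0.01170²) = 0.01193

0.0119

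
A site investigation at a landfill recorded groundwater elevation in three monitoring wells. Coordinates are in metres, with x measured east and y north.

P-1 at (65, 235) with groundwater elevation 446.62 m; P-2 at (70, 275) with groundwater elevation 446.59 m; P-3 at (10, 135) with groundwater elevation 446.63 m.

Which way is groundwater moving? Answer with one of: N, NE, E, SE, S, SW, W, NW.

NW

Differences from P-1: to P-2 (Δx, Δy, Δh) = (5, 40, -0.03); to P-3 = (-55, -100, +0.01).
Determinant of the coordinate differences = 5·(-100) − (-55)·40 = 1700.
∂h/∂x = [(-0.03)·(-100) − (+0.01)·40] / 1700 = +0.001529
∂h/∂y = [5·(+0.01) − (-55)·(-0.03)] / 1700 = -0.0009412
Flow = −∇h = (-0.001529 east, +0.0009412 north), which points northwest.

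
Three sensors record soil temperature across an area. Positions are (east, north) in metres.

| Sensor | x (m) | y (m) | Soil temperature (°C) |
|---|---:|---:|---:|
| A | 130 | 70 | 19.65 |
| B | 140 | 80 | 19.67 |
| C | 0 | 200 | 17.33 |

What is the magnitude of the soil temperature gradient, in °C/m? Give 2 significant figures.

Taking A as reference: B−A = (10, 10, +0.02); C−A = (-130, 130, -2.32).
Determinant of the coordinate differences = 10·130 − (-130)·10 = 2600.
∂T/∂x = [(+0.02)·130 − (-2.32)·10] / 2600 = +0.009923
∂T/∂y = [10·(-2.32) − (-130)·(+0.02)] / 2600 = -0.007923
|∇f| = √(0.009923² + -0.007923²) = 0.0127 °C/m

0.013 °C/m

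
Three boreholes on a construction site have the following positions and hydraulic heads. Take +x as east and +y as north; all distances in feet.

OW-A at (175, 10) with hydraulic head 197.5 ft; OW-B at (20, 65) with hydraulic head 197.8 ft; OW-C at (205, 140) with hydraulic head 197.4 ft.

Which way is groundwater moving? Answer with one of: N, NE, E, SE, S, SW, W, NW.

E

Differences from OW-A: to OW-B (Δx, Δy, Δh) = (-155, 55, +0.3); to OW-C = (30, 130, -0.1).
Determinant of the coordinate differences = (-155)·130 − 30·55 = -21800.
∂h/∂x = [(+0.3)·130 − (-0.1)·55] / -21800 = -0.002041
∂h/∂y = [(-155)·(-0.1) − 30·(+0.3)] / -21800 = -0.0002982
Flow = −∇h = (+0.002041 east, +0.0002982 north), which points east.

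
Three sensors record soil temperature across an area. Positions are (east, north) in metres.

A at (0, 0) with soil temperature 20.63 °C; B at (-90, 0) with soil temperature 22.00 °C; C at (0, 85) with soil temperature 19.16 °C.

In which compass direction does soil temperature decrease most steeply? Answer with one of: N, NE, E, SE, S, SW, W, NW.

∂T/∂x = (22.00 − 20.63) / (-90 − 0) = -0.01522
∂T/∂y = (19.16 − 20.63) / (85 − 0) = -0.01729
Steepest decrease is along −∇f = (+0.01522 E, +0.01729 N) → northeast.

NE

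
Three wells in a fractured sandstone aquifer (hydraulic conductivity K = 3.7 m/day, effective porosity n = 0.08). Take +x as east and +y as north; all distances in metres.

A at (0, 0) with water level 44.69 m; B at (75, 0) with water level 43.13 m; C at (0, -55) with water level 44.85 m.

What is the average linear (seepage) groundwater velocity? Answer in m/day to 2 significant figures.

∂h/∂x = (43.13 − 44.69) / (75 − 0) = -0.02080
∂h/∂y = (44.85 − 44.69) / (-55 − 0) = -0.002909
|∇h| = √(-0.02080² + -0.002909²) = 0.021
Seepage velocity v = K·i/n = 3.7 × 0.021 / 0.08 = 0.9713 m/day.

0.97 m/day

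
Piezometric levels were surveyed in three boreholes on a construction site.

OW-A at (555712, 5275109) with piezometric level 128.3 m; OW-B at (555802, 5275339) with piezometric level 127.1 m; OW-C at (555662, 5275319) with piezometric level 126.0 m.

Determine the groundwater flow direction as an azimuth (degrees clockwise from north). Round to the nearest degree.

314°

Three-point gradient (reference OW-A): Δ to OW-B = (90, 230, -1.2), Δ to OW-C = (-50, 210, -2.3).
∂h/∂x = +0.009112, ∂h/∂y = -0.008783 (det = 30400).
Flow direction (−∇h) has components (-0.009112 E, +0.008783 N).
Azimuth = atan2(E, N) = atan2(-0.009112, +0.008783) = 313.9° ≈ 314°.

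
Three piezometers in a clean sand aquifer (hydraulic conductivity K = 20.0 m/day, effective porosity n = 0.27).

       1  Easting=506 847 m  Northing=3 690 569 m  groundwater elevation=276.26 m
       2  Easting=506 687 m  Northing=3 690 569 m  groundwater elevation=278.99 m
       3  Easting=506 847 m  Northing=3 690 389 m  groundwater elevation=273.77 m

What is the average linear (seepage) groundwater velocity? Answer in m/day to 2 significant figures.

∂h/∂x = (278.99 − 276.26) / (506687 − 506847) = -0.01706
∂h/∂y = (273.77 − 276.26) / (3690389 − 3690569) = +0.01383
|∇h| = √(-0.01706² + 0.01383²) = 0.02196
Seepage velocity v = K·i/n = 20.0 × 0.02196 / 0.27 = 1.627 m/day.

1.6 m/day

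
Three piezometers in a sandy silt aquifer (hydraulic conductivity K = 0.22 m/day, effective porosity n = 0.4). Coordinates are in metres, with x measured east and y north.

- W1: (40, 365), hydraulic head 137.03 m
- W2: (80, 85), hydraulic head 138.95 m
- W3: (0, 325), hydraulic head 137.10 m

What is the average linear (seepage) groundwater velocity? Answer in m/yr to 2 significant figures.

Differences from W1: to W2 (Δx, Δy, Δh) = (40, -280, +1.92); to W3 = (-40, -40, +0.07).
Determinant of the coordinate differences = 40·(-40) − (-40)·(-280) = -12800.
∂h/∂x = [(+1.92)·(-40) − (+0.07)·(-280)] / -12800 = +0.004469
∂h/∂y = [40·(+0.07) − (-40)·(+1.92)] / -12800 = -0.006219
|∇h| = √(0.004469² + -0.006219²) = 0.007658
Seepage velocity v = K·i/n = 0.22 × 0.007658 / 0.4 = 0.004212 m/day = 1.538 m/yr.

1.5 m/yr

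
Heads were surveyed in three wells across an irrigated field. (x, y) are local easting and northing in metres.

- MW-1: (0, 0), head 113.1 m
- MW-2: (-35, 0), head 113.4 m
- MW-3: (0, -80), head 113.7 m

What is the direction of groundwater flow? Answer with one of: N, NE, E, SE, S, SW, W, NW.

NE

∂h/∂x = (113.4 − 113.1) / (-35 − 0) = -0.008571
∂h/∂y = (113.7 − 113.1) / (-80 − 0) = -0.007500
Flow = −∇h = (+0.008571 east, +0.007500 north), which points northeast.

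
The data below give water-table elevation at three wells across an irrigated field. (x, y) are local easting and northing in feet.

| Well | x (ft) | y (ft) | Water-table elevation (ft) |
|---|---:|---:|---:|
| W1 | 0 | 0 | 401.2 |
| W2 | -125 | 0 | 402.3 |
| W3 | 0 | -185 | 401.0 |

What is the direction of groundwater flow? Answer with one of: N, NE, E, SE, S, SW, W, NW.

∂h/∂x = (402.3 − 401.2) / (-125 − 0) = -0.008800
∂h/∂y = (401.0 − 401.2) / (-185 − 0) = +0.001081
Flow = −∇h = (+0.008800 east, -0.001081 north), which points east.

E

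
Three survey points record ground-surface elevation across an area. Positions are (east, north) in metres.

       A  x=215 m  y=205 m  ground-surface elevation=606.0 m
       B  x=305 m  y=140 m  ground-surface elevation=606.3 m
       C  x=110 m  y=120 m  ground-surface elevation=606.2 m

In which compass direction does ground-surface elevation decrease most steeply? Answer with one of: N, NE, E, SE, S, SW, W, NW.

Differences from A: to B (Δx, Δy, Δh) = (90, -65, +0.3); to C = (-105, -85, +0.2).
Determinant of the coordinate differences = 90·(-85) − (-105)·(-65) = -14475.
∂z/∂x = [(+0.3)·(-85) − (+0.2)·(-65)] / -14475 = +0.0008636
∂z/∂y = [90·(+0.2) − (-105)·(+0.3)] / -14475 = -0.003420
Steepest decrease is along −∇f = (-0.0008636 E, +0.003420 N) → north.

N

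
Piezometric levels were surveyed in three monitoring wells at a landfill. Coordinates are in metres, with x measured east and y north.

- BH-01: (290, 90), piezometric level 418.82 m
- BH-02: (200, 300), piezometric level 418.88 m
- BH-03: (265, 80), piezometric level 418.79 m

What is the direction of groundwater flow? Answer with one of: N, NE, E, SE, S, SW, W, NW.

SW

Three-point gradient (reference BH-01): Δ to BH-02 = (-90, 210, +0.06), Δ to BH-03 = (-25, -10, -0.03).
∂h/∂x = +0.0009268, ∂h/∂y = +0.0006829 (det = 6150).
Flow = −∇h = (-0.0009268 east, -0.0006829 north), which points southwest.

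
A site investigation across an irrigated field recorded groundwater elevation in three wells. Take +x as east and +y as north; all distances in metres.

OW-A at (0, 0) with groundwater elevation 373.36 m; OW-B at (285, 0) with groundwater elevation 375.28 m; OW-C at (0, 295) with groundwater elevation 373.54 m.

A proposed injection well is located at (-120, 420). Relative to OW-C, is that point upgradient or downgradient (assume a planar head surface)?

downgradient

∂h/∂x = (375.28 − 373.36) / (285 − 0) = +0.006737
∂h/∂y = (373.54 − 373.36) / (295 − 0) = +0.0006102
Head at (-120, 420) = 373.36 + (+0.006737)·(-120) + (+0.0006102)·(420) = 372.81 m.
That is lower than the 373.54 m at OW-C, so the point is downgradient.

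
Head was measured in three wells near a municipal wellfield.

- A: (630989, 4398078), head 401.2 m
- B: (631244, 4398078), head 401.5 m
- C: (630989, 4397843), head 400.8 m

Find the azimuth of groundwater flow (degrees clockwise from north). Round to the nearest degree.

215°

∂h/∂x = (401.5 − 401.2) / (631244 − 630989) = +0.001176
∂h/∂y = (400.8 − 401.2) / (4397843 − 4398078) = +0.001702
Flow direction (−∇h) has components (-0.001176 E, -0.001702 N).
Azimuth = atan2(E, N) = atan2(-0.001176, -0.001702) = 214.7° ≈ 215°.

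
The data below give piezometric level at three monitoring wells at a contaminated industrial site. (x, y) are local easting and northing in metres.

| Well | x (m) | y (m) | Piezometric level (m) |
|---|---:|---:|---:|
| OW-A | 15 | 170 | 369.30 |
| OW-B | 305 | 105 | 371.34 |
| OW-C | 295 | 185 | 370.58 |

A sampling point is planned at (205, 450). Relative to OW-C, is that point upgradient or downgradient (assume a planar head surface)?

With h = a·x + b·y + c and OW-A as origin, the differences give:
  290·a + (-65)·b = +2.04
  280·a + 15·b = +1.28
Eliminate b (×15 and ×(-65), subtract): 22550·a = 113.800 → a = ∂h/∂x = +0.005047
Back-substitute: b = ∂h/∂y = -0.008869.
Head at (205, 450) = 369.30 + (+0.005047)·(190) + (-0.008869)·(280) = 367.78 m.
That is lower than the 370.58 m at OW-C, so the point is downgradient.

downgradient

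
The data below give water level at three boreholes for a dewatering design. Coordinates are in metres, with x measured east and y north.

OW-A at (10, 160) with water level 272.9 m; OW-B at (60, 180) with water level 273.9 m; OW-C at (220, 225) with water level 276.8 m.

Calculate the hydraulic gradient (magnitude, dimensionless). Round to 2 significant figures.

Taking OW-A as reference: OW-B−OW-A = (50, 20, +1.0); OW-C−OW-A = (210, 65, +3.9).
Solve a·Δx + b·Δy = Δh: det = 50·65 − 210·20 = -950.
∂h/∂x = [(+1.0)·65 − (+3.9)·20] / -950 = +0.01368
∂h/∂y = [50·(+3.9) − 210·(+1.0)] / -950 = +0.01579
|∇h| = √(0.01368² + 0.01579²) = 0.02089

0.021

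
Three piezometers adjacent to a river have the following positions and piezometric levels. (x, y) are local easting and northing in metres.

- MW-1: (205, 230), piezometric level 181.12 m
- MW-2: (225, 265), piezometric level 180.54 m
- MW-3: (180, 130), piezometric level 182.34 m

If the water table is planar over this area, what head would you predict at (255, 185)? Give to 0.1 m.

180.8 m

Three-point gradient (reference MW-1): Δ to MW-2 = (20, 35, -0.58), Δ to MW-3 = (-25, -100, +1.22).
∂h/∂x = -0.01360, ∂h/∂y = -0.008800 (det = -1125).
h(255, 185) = 181.12 + (-0.01360)·(50) + (-0.008800)·(-45) = 181.12 -0.680 +0.396 = 180.836 m.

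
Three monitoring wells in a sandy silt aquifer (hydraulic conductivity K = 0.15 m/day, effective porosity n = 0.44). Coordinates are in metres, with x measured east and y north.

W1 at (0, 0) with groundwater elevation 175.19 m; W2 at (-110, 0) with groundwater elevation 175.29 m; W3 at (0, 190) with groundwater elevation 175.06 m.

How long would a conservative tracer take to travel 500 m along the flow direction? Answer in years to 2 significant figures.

∂h/∂x = (175.29 − 175.19) / (-110 − 0) = -0.0009091
∂h/∂y = (175.06 − 175.19) / (190 − 0) = -0.0006842
|∇h| = √(-0.0009091² + -0.0006842²) = 0.001138
Seepage velocity v = K·i/n = 0.15 × 0.001138 / 0.44 = 0.000388 m/day.
t = 500 / 0.000388 = 1.289e+06 days = 3.53e+03 years.

3500 years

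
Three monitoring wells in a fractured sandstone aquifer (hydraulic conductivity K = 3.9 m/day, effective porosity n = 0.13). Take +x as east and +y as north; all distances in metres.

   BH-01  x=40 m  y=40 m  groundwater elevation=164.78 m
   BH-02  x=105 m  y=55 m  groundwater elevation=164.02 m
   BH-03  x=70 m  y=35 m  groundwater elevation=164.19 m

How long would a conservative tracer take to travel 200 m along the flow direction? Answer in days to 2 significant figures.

260 days

Three-point gradient (reference BH-01): Δ to BH-02 = (65, 15, -0.76), Δ to BH-03 = (30, -5, -0.59).
∂h/∂x = -0.01632, ∂h/∂y = +0.02006 (det = -775).
|∇h| = √(-0.01632² + 0.02006²) = 0.02586
Seepage velocity v = K·i/n = 3.9 × 0.02586 / 0.13 = 0.7758 m/day.
t = 200 / 0.7758 = 257.8 days.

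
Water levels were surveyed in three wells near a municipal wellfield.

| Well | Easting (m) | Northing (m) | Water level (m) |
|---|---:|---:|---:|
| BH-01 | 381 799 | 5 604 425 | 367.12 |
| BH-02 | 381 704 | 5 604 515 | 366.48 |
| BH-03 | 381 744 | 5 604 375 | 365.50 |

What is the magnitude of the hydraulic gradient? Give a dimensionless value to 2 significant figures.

Taking BH-01 as reference: BH-02−BH-01 = (-95, 90, -0.64); BH-03−BH-01 = (-55, -50, -1.62).
Solve a·Δx + b·Δy = Δh: det = (-95)·(-50) − (-55)·90 = 9700.
∂h/∂x = [(-0.64)·(-50) − (-1.62)·90] / 9700 = +0.01833
∂h/∂y = [(-95)·(-1.62) − (-55)·(-0.64)] / 9700 = +0.01224
|∇h| = √(0.01833² + 0.01224²) = 0.02204

0.022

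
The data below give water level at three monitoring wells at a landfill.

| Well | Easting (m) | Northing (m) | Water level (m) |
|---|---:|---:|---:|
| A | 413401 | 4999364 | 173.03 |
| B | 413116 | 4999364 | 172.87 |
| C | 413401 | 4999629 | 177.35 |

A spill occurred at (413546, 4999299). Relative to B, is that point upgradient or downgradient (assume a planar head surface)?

downgradient

∂h/∂x = (172.87 − 173.03) / (413116 − 413401) = +0.0005614
∂h/∂y = (177.35 − 173.03) / (4999629 − 4999364) = +0.01630
Head at (413546, 4999299) = 173.03 + (+0.0005614)·(145) + (+0.01630)·(-65) = 172.05 m.
That is lower than the 172.87 m at B, so the point is downgradient.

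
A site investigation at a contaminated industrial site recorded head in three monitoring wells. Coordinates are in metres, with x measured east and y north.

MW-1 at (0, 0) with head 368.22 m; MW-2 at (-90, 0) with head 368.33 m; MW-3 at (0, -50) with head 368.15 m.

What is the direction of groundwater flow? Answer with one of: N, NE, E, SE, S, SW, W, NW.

SE

∂h/∂x = (368.33 − 368.22) / (-90 − 0) = -0.001222
∂h/∂y = (368.15 − 368.22) / (-50 − 0) = +0.001400
Flow = −∇h = (+0.001222 east, -0.001400 north), which points southeast.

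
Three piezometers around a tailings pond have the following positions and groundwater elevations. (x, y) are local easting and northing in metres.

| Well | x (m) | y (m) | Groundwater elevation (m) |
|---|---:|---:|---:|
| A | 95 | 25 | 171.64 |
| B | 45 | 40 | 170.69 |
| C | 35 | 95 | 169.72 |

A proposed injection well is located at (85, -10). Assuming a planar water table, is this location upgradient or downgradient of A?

upgradient

With h = a·x + b·y + c and A as origin, the differences give:
  (-50)·a + 15·b = -0.95
  (-60)·a + 70·b = -1.92
Eliminate b (×70 and ×15, subtract): -2600·a = -37.700 → a = ∂h/∂x = +0.01450
Back-substitute: b = ∂h/∂y = -0.01500.
Head at (85, -10) = 171.64 + (+0.01450)·(-10) + (-0.01500)·(-35) = 172.02 m.
That is higher than the 171.64 m at A, so the point is upgradient.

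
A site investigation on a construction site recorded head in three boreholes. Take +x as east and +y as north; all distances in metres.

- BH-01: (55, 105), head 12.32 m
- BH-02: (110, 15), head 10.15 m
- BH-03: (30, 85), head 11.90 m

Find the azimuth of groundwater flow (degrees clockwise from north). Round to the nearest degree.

176°

Differences from BH-01: to BH-02 (Δx, Δy, Δh) = (55, -90, -2.17); to BH-03 = (-25, -20, -0.42).
Solve a·Δx + b·Δy = Δh: det = 55·(-20) − (-25)·(-90) = -3350.
∂h/∂x = [(-2.17)·(-20) − (-0.42)·(-90)] / -3350 = -0.001672
∂h/∂y = [55·(-0.42) − (-25)·(-2.17)] / -3350 = +0.02309
Flow direction (−∇h) has components (+0.001672 E, -0.02309 N).
Azimuth = atan2(E, N) = atan2(+0.001672, -0.02309) = 175.9° ≈ 176°.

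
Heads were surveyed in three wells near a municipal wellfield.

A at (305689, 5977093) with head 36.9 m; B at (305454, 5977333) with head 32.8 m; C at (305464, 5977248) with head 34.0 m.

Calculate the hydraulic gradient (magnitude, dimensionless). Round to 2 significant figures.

0.014

Taking A as reference: B−A = (-235, 240, -4.1); C−A = (-225, 155, -2.9).
Solve a·Δx + b·Δy = Δh: det = (-235)·155 − (-225)·240 = 17575.
∂h/∂x = [(-4.1)·155 − (-2.9)·240] / 17575 = +0.003442
∂h/∂y = [(-235)·(-2.9) − (-225)·(-4.1)] / 17575 = -0.01371
|∇h| = √(0.003442² + -0.01371²) = 0.01414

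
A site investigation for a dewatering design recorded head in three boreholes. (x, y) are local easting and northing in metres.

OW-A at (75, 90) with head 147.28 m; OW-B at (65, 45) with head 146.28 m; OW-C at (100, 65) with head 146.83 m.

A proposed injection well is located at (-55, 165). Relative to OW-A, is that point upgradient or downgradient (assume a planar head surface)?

upgradient

With h = a·x + b·y + c and OW-A as origin, the differences give:
  (-10)·a + (-45)·b = -1.00
  25·a + (-25)·b = -0.45
Eliminate b (×(-25) and ×(-45), subtract): 1375·a = 4.750 → a = ∂h/∂x = +0.003455
Back-substitute: b = ∂h/∂y = +0.02145.
Head at (-55, 165) = 147.28 + (+0.003455)·(-130) + (+0.02145)·(75) = 148.44 m.
That is higher than the 147.28 m at OW-A, so the point is upgradient.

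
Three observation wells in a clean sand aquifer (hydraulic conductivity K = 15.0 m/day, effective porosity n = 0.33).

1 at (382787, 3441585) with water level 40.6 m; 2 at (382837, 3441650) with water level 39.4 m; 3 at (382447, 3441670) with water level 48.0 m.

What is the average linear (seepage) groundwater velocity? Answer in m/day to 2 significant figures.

Differences from 1: to 2 (Δx, Δy, Δh) = (50, 65, -1.2); to 3 = (-340, 85, +7.4).
Solve a·Δx + b·Δy = Δh: det = 50·85 − (-340)·65 = 26350.
∂h/∂x = [(-1.2)·85 − (+7.4)·65] / 26350 = -0.02213
∂h/∂y = [50·(+7.4) − (-340)·(-1.2)] / 26350 = -0.001442
|∇h| = √(-0.02213² + -0.001442²) = 0.02218
Seepage velocity v = K·i/n = 15.0 × 0.02218 / 0.33 = 1.008 m/day.

1.0 m/day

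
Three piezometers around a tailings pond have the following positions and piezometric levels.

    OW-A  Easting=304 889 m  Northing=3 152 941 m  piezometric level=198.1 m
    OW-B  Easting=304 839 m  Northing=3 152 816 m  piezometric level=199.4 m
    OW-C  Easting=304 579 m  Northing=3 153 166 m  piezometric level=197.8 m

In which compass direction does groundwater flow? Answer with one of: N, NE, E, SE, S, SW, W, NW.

Differences from OW-A: to OW-B (Δx, Δy, Δh) = (-50, -125, +1.3); to OW-C = (-310, 225, -0.3).
Solve a·Δx + b·Δy = Δh: det = (-50)·225 − (-310)·(-125) = -50000.
∂h/∂x = [(+1.3)·225 − (-0.3)·(-125)] / -50000 = -0.005100
∂h/∂y = [(-50)·(-0.3) − (-310)·(+1.3)] / -50000 = -0.008360
Flow = −∇h = (+0.005100 east, +0.008360 north), which points northeast.

NE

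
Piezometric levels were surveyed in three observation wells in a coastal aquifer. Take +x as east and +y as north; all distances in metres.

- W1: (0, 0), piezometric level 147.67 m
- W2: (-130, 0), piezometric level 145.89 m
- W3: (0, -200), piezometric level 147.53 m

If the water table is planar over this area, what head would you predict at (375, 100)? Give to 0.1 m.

152.9 m

∂h/∂x = (145.89 − 147.67) / (-130 − 0) = +0.01369
∂h/∂y = (147.53 − 147.67) / (-200 − 0) = +0.0007000
h(375, 100) = 147.67 + (+0.01369)·(375) + (+0.0007000)·(100) = 147.67 +5.135 +0.070 = 152.875 m.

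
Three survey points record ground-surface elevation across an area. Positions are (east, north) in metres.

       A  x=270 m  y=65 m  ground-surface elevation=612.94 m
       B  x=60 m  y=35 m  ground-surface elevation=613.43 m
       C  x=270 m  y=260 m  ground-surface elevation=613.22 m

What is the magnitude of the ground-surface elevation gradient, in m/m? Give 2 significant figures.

Three-point gradient (reference A): Δ to B = (-210, -30, +0.49), Δ to C = (0, 195, +0.28).
∂z/∂x = -0.002538, ∂z/∂y = +0.001436 (det = -40950).
|∇f| = √(-0.002538² + 0.001436²) = 0.002916 m/m

0.0029 m/m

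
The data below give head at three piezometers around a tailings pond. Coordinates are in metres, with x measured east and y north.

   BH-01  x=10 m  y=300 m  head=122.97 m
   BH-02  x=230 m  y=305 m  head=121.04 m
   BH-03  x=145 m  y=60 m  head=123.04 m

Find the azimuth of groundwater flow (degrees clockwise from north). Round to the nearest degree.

059°

With h = a·x + b·y + c and BH-01 as origin, the differences give:
  220·a + 5·b = -1.93
  135·a + (-240)·b = +0.07
Eliminate b (×(-240) and ×5, subtract): -53475·a = 462.850 → a = ∂h/∂x = -0.008655
Back-substitute: b = ∂h/∂y = -0.005160.
Flow direction (−∇h) has components (+0.008655 E, +0.005160 N).
Azimuth = atan2(E, N) = atan2(+0.008655, +0.005160) = 59.2° ≈ 059°.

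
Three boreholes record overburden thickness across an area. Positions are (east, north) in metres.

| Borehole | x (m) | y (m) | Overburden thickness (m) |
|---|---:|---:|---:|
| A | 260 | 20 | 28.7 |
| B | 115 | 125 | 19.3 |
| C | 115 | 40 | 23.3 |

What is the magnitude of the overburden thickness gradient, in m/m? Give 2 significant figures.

0.056 m/m

Differences from A: to B (Δx, Δy, Δh) = (-145, 105, -9.4); to C = (-145, 20, -5.4).
Determinant of the coordinate differences = (-145)·20 − (-145)·105 = 12325.
∂d/∂x = [(-9.4)·20 − (-5.4)·105] / 12325 = +0.03075
∂d/∂y = [(-145)·(-5.4) − (-145)·(-9.4)] / 12325 = -0.04706
|∇f| = √(0.03075² + -0.04706²) = 0.05622 m/m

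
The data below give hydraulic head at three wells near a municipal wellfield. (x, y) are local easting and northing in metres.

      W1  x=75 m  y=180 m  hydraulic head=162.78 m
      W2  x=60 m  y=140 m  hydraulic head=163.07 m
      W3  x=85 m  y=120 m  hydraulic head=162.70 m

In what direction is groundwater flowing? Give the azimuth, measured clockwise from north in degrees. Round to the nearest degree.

085°

Differences from W1: to W2 (Δx, Δy, Δh) = (-15, -40, +0.29); to W3 = (10, -60, -0.08).
Determinant of the coordinate differences = (-15)·(-60) − 10·(-40) = 1300.
∂h/∂x = [(+0.29)·(-60) − (-0.08)·(-40)] / 1300 = -0.01585
∂h/∂y = [(-15)·(-0.08) − 10·(+0.29)] / 1300 = -0.001308
Flow direction (−∇h) has components (+0.01585 E, +0.001308 N).
Azimuth = atan2(E, N) = atan2(+0.01585, +0.001308) = 85.3° ≈ 085°.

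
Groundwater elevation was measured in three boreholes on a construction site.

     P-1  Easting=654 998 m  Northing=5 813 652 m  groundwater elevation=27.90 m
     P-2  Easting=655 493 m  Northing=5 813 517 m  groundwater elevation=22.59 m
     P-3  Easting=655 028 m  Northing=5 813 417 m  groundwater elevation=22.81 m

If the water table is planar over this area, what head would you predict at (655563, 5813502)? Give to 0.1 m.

Differences from P-1: to P-2 (Δx, Δy, Δh) = (495, -135, -5.31); to P-3 = (30, -235, -5.09).
Determinant of the coordinate differences = 495·(-235) − 30·(-135) = -112275.
∂h/∂x = [(-5.31)·(-235) − (-5.09)·(-135)] / -112275 = -0.004994
∂h/∂y = [495·(-5.09) − 30·(-5.31)] / -112275 = +0.02102
h(655563, 5813502) = 27.90 + (-0.004994)·(565) + (+0.02102)·(-150) = 27.90 -2.822 -3.153 = 21.925 m.

21.9 m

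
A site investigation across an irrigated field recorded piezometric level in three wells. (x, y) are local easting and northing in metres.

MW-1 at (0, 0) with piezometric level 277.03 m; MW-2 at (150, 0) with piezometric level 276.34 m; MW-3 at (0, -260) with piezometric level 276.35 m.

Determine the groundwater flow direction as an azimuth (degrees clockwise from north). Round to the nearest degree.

120°

∂h/∂x = (276.34 − 277.03) / (150 − 0) = -0.004600
∂h/∂y = (276.35 − 277.03) / (-260 − 0) = +0.002615
Flow direction (−∇h) has components (+0.004600 E, -0.002615 N).
Azimuth = atan2(E, N) = atan2(+0.004600, -0.002615) = 119.6° ≈ 120°.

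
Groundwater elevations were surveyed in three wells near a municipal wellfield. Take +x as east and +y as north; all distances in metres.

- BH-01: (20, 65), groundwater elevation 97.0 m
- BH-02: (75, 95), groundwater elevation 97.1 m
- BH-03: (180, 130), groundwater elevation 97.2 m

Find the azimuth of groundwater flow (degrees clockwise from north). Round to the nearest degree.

174°

With h = a·x + b·y + c and BH-01 as origin, the differences give:
  55·a + 30·b = +0.1
  160·a + 65·b = +0.2
Eliminate b (×65 and ×30, subtract): -1225·a = 0.50 → a = ∂h/∂x = -0.0004082
Back-substitute: b = ∂h/∂y = +0.004082.
Flow direction (−∇h) has components (+0.0004082 E, -0.004082 N).
Azimuth = atan2(E, N) = atan2(+0.0004082, -0.004082) = 174.3° ≈ 174°.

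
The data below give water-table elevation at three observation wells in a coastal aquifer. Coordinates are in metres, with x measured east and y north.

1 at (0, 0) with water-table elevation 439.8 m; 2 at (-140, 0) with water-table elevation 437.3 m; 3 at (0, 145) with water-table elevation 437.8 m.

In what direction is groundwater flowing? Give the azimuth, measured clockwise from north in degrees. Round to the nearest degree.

308°

∂h/∂x = (437.3 − 439.8) / (-140 − 0) = +0.01786
∂h/∂y = (437.8 − 439.8) / (145 − 0) = -0.01379
Flow direction (−∇h) has components (-0.01786 E, +0.01379 N).
Azimuth = atan2(E, N) = atan2(-0.01786, +0.01379) = 307.7° ≈ 308°.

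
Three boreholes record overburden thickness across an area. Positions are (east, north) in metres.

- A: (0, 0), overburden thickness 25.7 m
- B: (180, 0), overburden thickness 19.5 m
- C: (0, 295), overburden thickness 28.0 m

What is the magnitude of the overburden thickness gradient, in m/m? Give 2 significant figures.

0.035 m/m

∂d/∂x = (19.5 − 25.7) / (180 − 0) = -0.03444
∂d/∂y = (28.0 − 25.7) / (295 − 0) = +0.007797
|∇f| = √(-0.03444² + 0.007797²) = 0.03531 m/m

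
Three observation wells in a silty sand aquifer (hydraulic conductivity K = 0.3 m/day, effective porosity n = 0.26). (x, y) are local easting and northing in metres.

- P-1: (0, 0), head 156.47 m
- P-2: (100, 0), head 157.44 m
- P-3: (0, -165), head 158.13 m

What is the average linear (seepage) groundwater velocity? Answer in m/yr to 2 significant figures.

∂h/∂x = (157.44 − 156.47) / (100 − 0) = +0.009700
∂h/∂y = (158.13 − 156.47) / (-165 − 0) = -0.01006
|∇h| = √(0.009700² + -0.01006²) = 0.01397
Seepage velocity v = K·i/n = 0.3 × 0.01397 / 0.26 = 0.01612 m/day = 5.888 m/yr.

5.9 m/yr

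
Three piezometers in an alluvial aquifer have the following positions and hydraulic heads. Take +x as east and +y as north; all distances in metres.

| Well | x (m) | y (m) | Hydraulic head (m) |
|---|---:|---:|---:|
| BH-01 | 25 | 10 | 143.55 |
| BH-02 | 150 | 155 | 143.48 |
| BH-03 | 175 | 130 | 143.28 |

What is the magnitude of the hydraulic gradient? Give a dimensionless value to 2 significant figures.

0.0057

Taking BH-01 as reference: BH-02−BH-01 = (125, 145, -0.07); BH-03−BH-01 = (150, 120, -0.27).
Determinant of the coordinate differences = 125·120 − 150·145 = -6750.
∂h/∂x = [(-0.07)·120 − (-0.27)·145] / -6750 = -0.004556
∂h/∂y = [125·(-0.27) − 150·(-0.07)] / -6750 = +0.003444
|∇h| = √(-0.004556² + 0.003444²) = 0.005711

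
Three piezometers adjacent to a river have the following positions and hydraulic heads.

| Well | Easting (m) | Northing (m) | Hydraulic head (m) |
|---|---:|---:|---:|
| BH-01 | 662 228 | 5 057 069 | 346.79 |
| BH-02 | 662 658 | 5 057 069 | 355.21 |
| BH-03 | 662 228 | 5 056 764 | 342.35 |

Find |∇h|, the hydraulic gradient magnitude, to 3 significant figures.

∂h/∂x = (355.21 − 346.79) / (662658 − 662228) = +0.01958
∂h/∂y = (342.35 − 346.79) / (5056764 − 5057069) = +0.01456
|∇h| = √(0.01958² + 0.01456²) = 0.0244

0.0244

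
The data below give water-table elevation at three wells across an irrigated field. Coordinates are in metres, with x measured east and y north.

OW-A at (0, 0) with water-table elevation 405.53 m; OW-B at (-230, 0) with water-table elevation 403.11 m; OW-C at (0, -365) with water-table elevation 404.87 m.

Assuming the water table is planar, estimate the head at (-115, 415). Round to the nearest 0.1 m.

405.1 m

∂h/∂x = (403.11 − 405.53) / (-230 − 0) = +0.01052
∂h/∂y = (404.87 − 405.53) / (-365 − 0) = +0.001808
h(-115, 415) = 405.53 + (+0.01052)·(-115) + (+0.001808)·(415) = 405.53 -1.210 +0.750 = 405.070 m.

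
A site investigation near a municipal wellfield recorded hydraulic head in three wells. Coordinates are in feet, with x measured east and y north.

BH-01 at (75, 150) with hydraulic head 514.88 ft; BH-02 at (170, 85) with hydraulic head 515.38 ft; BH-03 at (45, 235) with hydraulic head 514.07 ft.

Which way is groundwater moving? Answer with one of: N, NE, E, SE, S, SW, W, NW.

With h = a·x + b·y + c and BH-01 as origin, the differences give:
  95·a + (-65)·b = +0.50
  (-30)·a + 85·b = -0.81
Eliminate b (×85 and ×(-65), subtract): 6125·a = -10.150 → a = ∂h/∂x = -0.001657
Back-substitute: b = ∂h/∂y = -0.01011.
Flow = −∇h = (+0.001657 east, +0.01011 north), which points north.

N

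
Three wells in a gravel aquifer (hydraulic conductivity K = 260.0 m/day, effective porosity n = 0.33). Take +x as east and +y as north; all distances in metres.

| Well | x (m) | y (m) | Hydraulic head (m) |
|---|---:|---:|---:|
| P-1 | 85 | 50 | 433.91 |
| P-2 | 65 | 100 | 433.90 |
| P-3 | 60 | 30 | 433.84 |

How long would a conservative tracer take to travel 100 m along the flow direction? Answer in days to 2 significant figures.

With h = a·x + b·y + c and P-1 as origin, the differences give:
  (-20)·a + 50·b = -0.01
  (-25)·a + (-20)·b = -0.07
Eliminate b (×(-20) and ×50, subtract): 1650·a = 3.700 → a = ∂h/∂x = +0.002242
Back-substitute: b = ∂h/∂y = +0.0006970.
|∇h| = √(0.002242² + 0.0006970²) = 0.002348
Seepage velocity v = K·i/n = 260.0 × 0.002348 / 0.33 = 1.85 m/day.
t = 100 / 1.85 = 54.05 days.

54 days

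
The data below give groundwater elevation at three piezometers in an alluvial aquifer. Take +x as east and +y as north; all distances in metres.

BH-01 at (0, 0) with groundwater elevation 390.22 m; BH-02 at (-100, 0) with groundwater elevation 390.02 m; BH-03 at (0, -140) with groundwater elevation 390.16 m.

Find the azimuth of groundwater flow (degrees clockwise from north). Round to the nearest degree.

258°

∂h/∂x = (390.02 − 390.22) / (-100 − 0) = +0.002000
∂h/∂y = (390.16 − 390.22) / (-140 − 0) = +0.0004286
Flow direction (−∇h) has components (-0.002000 E, -0.0004286 N).
Azimuth = atan2(E, N) = atan2(-0.002000, -0.0004286) = 257.9° ≈ 258°.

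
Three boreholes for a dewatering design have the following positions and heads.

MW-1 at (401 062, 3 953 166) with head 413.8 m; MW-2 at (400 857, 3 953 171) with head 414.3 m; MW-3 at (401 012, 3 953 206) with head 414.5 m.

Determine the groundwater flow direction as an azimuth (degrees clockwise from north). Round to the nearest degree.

172°

Taking MW-1 as reference: MW-2−MW-1 = (-205, 5, +0.5); MW-3−MW-1 = (-50, 40, +0.7).
Solve a·Δx + b·Δy = Δh: det = (-205)·40 − (-50)·5 = -7950.
∂h/∂x = [(+0.5)·40 − (+0.7)·5] / -7950 = -0.002075
∂h/∂y = [(-205)·(+0.7) − (-50)·(+0.5)] / -7950 = +0.01491
Flow direction (−∇h) has components (+0.002075 E, -0.01491 N).
Azimuth = atan2(E, N) = atan2(+0.002075, -0.01491) = 172.1° ≈ 172°.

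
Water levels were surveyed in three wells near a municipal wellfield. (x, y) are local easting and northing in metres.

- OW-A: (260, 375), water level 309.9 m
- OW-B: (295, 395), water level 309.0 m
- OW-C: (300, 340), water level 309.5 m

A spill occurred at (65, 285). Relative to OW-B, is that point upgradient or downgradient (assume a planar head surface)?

upgradient

Differences from OW-A: to OW-B (Δx, Δy, Δh) = (35, 20, -0.9); to OW-C = (40, -35, -0.4).
Solve a·Δx + b·Δy = Δh: det = 35·(-35) − 40·20 = -2025.
∂h/∂x = [(-0.9)·(-35) − (-0.4)·20] / -2025 = -0.01951
∂h/∂y = [35·(-0.4) − 40·(-0.9)] / -2025 = -0.01086
Head at (65, 285) = 309.9 + (-0.01951)·(-195) + (-0.01086)·(-90) = 314.68 m.
That is higher than the 309.0 m at OW-B, so the point is upgradient.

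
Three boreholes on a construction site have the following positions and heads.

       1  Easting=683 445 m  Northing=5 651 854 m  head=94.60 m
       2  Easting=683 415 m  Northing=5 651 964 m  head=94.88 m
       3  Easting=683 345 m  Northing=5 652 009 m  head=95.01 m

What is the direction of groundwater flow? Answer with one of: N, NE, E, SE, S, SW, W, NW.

Taking 1 as reference: 2−1 = (-30, 110, +0.28); 3−1 = (-100, 155, +0.41).
Determinant of the coordinate differences = (-30)·155 − (-100)·110 = 6350.
∂h/∂x = [(+0.28)·155 − (+0.41)·110] / 6350 = -0.0002677
∂h/∂y = [(-30)·(+0.41) − (-100)·(+0.28)] / 6350 = +0.002472
Flow = −∇h = (+0.0002677 east, -0.002472 north), which points south.

S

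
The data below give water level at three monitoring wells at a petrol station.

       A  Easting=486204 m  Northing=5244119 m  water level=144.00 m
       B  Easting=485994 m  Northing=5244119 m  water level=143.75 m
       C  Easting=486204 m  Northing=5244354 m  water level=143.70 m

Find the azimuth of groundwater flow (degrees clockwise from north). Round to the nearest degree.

∂h/∂x = (143.75 − 144.00) / (485994 − 486204) = +0.001190
∂h/∂y = (143.70 − 144.00) / (5244354 − 5244119) = -0.001277
Flow direction (−∇h) has components (-0.001190 E, +0.001277 N).
Azimuth = atan2(E, N) = atan2(-0.001190, +0.001277) = 317.0° ≈ 317°.

317°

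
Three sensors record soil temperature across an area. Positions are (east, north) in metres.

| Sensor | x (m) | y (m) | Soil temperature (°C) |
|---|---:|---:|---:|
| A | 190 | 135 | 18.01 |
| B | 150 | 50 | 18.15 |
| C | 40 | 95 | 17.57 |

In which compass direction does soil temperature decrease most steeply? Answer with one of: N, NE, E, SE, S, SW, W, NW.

NW

With T = a·x + b·y + c and A as origin, the differences give:
  (-40)·a + (-85)·b = +0.14
  (-150)·a + (-40)·b = -0.44
Eliminate b (×(-40) and ×(-85), subtract): -11150·a = -43.000 → a = ∂T/∂x = +0.003857
Back-substitute: b = ∂T/∂y = -0.003462.
Steepest decrease is along −∇f = (-0.003857 E, +0.003462 N) → northwest.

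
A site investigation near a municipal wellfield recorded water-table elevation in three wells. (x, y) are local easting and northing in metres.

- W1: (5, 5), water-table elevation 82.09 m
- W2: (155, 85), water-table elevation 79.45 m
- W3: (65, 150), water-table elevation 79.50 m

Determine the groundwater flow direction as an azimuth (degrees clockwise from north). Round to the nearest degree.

With h = a·x + b·y + c and W1 as origin, the differences give:
  150·a + 80·b = -2.64
  60·a + 145·b = -2.59
Eliminate b (×145 and ×80, subtract): 16950·a = -175.600 → a = ∂h/∂x = -0.01036
Back-substitute: b = ∂h/∂y = -0.01358.
Flow direction (−∇h) has components (+0.01036 E, +0.01358 N).
Azimuth = atan2(E, N) = atan2(+0.01036, +0.01358) = 37.3° ≈ 037°.

037°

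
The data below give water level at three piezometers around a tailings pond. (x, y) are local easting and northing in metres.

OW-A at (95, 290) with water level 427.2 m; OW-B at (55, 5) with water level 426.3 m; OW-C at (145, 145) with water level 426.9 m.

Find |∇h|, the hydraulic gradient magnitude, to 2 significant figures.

0.0036

With h = a·x + b·y + c and OW-A as origin, the differences give:
  (-40)·a + (-285)·b = -0.9
  50·a + (-145)·b = -0.3
Eliminate b (×(-145) and ×(-285), subtract): 20050·a = 45.00 → a = ∂h/∂x = +0.002244
Back-substitute: b = ∂h/∂y = +0.002843.
|∇h| = √(0.002244² + 0.002843²) = 0.003622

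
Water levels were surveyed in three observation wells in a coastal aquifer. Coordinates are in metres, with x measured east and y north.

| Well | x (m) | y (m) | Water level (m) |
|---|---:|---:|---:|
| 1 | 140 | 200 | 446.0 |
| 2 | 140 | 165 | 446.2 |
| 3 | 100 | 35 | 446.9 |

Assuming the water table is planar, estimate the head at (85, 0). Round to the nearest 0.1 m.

447.1 m

Three-point gradient (reference 1): Δ to 2 = (0, -35, +0.2), Δ to 3 = (-40, -165, +0.9).
∂h/∂x = +0.001071, ∂h/∂y = -0.005714 (det = -1400).
h(85, 0) = 446.0 + (+0.001071)·(-55) + (-0.005714)·(-200) = 446.0 -0.059 +1.143 = 447.084 m.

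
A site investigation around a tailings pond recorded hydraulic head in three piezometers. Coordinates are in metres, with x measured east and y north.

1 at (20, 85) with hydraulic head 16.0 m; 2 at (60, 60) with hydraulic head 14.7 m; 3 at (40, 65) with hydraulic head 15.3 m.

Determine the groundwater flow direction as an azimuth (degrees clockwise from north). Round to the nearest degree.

Three-point gradient (reference 1): Δ to 2 = (40, -25, -1.3), Δ to 3 = (20, -20, -0.7).
∂h/∂x = -0.02833, ∂h/∂y = +0.006667 (det = -300).
Flow direction (−∇h) has components (+0.02833 E, -0.006667 N).
Azimuth = atan2(E, N) = atan2(+0.02833, -0.006667) = 103.2° ≈ 103°.

103°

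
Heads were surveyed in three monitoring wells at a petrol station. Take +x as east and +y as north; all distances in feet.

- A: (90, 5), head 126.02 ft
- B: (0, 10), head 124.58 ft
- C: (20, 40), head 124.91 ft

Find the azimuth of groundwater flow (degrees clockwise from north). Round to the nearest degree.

Differences from A: to B (Δx, Δy, Δh) = (-90, 5, -1.44); to C = (-70, 35, -1.11).
Solve a·Δx + b·Δy = Δh: det = (-90)·35 − (-70)·5 = -2800.
∂h/∂x = [(-1.44)·35 − (-1.11)·5] / -2800 = +0.01602
∂h/∂y = [(-90)·(-1.11) − (-70)·(-1.44)] / -2800 = +0.0003214
Flow direction (−∇h) has components (-0.01602 E, -0.0003214 N).
Azimuth = atan2(E, N) = atan2(-0.01602, -0.0003214) = 268.9° ≈ 269°.

269°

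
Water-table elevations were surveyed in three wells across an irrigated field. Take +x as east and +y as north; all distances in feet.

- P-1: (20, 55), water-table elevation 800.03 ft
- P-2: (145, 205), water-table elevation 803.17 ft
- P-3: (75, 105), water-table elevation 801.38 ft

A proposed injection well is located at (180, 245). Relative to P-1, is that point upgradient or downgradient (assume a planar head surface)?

upgradient

Differences from P-1: to P-2 (Δx, Δy, Δh) = (125, 150, +3.14); to P-3 = (55, 50, +1.35).
Determinant of the coordinate differences = 125·50 − 55·150 = -2000.
∂h/∂x = [(+3.14)·50 − (+1.35)·150] / -2000 = +0.02275
∂h/∂y = [125·(+1.35) − 55·(+3.14)] / -2000 = +0.001975
Head at (180, 245) = 800.03 + (+0.02275)·(160) + (+0.001975)·(190) = 804.05 ft.
That is higher than the 800.03 ft at P-1, so the point is upgradient.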